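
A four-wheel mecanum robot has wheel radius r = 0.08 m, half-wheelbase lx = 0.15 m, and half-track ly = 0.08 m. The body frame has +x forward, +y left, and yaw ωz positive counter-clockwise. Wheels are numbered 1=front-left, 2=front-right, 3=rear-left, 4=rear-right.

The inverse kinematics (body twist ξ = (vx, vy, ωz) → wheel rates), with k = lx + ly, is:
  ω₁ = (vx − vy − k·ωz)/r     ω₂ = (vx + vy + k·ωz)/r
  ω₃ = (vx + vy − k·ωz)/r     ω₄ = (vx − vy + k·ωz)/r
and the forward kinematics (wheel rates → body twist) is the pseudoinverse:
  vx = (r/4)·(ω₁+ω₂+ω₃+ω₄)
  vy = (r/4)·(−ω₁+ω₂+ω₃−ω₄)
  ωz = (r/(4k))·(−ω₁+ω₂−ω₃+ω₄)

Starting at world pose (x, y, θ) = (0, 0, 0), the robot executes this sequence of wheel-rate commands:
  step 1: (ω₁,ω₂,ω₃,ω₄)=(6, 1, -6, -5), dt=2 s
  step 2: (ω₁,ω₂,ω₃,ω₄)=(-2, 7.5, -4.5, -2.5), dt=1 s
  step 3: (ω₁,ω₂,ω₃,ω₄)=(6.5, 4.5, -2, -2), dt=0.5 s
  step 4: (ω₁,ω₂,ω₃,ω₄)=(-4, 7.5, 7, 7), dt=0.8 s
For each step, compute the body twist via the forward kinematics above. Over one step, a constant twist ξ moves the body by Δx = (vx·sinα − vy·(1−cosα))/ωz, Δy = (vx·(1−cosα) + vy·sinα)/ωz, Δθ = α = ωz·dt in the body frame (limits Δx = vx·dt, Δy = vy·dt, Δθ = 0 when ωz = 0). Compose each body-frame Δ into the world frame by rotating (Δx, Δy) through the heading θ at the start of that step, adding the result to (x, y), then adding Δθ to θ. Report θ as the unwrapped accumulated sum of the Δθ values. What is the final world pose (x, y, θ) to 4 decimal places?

(-0.0365, 0.2816, 1.0174)

step 1: ξ=(vx,vy,ωz)=(-0.0800, -0.1200, -0.3478), dt=2.0 → body Δ=(-0.2276, -0.1677, -0.6957) → world pose (-0.2276, -0.1677, -0.6957)
step 2: ξ=(vx,vy,ωz)=(-0.0300, 0.1500, 1.0000), dt=1.0 → body Δ=(-0.0942, 0.1124, 1.0000) → world pose (-0.2278, -0.0210, 0.3043)
step 3: ξ=(vx,vy,ωz)=(0.1400, -0.0400, -0.1739), dt=0.5 → body Δ=(0.0690, -0.0230, -0.0870) → world pose (-0.1551, -0.0223, 0.2174)
step 4: ξ=(vx,vy,ωz)=(0.3500, 0.2300, 1.0000), dt=0.8 → body Δ=(0.1813, 0.2711, 0.8000) → world pose (-0.0365, 0.2816, 1.0174)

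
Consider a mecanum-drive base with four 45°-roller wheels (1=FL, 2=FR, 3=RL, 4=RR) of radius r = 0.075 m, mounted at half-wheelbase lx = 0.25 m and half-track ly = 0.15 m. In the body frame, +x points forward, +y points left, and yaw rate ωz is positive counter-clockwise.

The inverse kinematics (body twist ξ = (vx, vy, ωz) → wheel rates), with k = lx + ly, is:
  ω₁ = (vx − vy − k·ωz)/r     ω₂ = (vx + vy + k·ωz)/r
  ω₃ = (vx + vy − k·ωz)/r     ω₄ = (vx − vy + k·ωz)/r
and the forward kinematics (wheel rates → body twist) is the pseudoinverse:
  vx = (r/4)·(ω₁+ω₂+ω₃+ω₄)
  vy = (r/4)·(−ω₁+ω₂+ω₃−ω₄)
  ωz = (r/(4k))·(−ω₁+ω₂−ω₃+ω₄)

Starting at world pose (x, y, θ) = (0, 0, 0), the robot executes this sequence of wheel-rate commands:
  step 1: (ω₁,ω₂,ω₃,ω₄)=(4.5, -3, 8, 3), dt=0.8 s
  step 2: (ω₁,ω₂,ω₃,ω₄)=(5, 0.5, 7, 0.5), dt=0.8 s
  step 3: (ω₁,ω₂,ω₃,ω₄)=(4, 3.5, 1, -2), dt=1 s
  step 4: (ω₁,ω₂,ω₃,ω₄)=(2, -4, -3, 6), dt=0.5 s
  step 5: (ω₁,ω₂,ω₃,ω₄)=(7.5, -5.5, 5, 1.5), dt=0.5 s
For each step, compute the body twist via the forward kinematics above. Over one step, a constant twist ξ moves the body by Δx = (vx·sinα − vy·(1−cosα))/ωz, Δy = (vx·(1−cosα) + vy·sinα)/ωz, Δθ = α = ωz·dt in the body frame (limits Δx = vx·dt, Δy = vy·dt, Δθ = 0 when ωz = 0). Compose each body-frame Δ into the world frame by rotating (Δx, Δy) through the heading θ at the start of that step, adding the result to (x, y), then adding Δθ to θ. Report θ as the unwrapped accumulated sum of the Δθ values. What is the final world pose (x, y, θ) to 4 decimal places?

(0.2853, -0.4405, -1.3617)

step 1: ξ=(vx,vy,ωz)=(0.2344, -0.0469, -0.5859), dt=0.8 → body Δ=(0.1721, -0.0793, -0.4687) → world pose (0.1721, -0.0793, -0.4687)
step 2: ξ=(vx,vy,ωz)=(0.2437, 0.0375, -0.5156), dt=0.8 → body Δ=(0.1956, -0.0105, -0.4125) → world pose (0.3419, -0.1770, -0.8812)
step 3: ξ=(vx,vy,ωz)=(0.1219, 0.0469, -0.1641), dt=1.0 → body Δ=(0.1252, 0.0367, -0.1641) → world pose (0.4498, -0.2503, -1.0453)
step 4: ξ=(vx,vy,ωz)=(0.0187, -0.2812, 0.1406), dt=0.5 → body Δ=(0.0143, -0.1402, 0.0703) → world pose (0.3357, -0.3330, -0.9750)
step 5: ξ=(vx,vy,ωz)=(0.1594, -0.1781, -0.7734), dt=0.5 → body Δ=(0.0607, -0.1021, -0.3867) → world pose (0.2853, -0.4405, -1.3617)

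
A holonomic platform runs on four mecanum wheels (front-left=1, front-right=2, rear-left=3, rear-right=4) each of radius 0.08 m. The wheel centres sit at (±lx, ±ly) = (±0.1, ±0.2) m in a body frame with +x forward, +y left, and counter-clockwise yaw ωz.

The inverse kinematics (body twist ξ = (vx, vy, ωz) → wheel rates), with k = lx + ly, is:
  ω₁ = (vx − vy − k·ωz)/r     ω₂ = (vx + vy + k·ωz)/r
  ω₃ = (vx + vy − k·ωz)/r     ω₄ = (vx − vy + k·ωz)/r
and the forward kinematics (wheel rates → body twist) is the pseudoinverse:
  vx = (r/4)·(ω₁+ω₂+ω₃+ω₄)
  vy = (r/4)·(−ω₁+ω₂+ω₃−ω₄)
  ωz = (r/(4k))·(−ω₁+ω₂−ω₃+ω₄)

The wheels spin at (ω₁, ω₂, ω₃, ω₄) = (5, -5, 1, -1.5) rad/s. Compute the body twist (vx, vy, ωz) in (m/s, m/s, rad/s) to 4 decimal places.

k = lx + ly = 0.1 + 0.2 = 0.3000
ω₁+ω₂+ω₃+ω₄ = -0.5000  →  vx = (0.08/4)·-0.5000 = -0.0100
−ω₁+ω₂+ω₃−ω₄ = -7.5000  →  vy = (0.08/4)·-7.5000 = -0.1500
−ω₁+ω₂−ω₃+ω₄ = -12.5000  →  ωz = (0.08/1.2000)·-12.5000 = -0.8333

(-0.0100, -0.1500, -0.8333)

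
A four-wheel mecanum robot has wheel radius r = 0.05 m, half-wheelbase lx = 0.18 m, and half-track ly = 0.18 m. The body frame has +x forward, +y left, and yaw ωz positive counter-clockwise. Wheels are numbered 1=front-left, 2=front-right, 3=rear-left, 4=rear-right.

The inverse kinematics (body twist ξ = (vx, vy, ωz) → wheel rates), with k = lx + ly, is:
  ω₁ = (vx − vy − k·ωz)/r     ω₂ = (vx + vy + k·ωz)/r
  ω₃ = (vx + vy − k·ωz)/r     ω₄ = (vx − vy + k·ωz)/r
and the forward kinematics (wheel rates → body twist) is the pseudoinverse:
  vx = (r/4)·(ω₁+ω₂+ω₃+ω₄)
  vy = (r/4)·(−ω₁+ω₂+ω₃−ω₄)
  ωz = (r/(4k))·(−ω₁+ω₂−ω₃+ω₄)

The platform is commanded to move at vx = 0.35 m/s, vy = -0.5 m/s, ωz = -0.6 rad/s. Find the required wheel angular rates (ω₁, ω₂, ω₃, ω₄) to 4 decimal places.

k = lx + ly = 0.18 + 0.18 = 0.3600;  k·ωz = 0.3600·-0.6 = -0.2160
ω₁ (FL) = (vx − vy − k·ωz)/r = 1.0660/0.05 = 21.3200
ω₂ (FR) = (vx + vy + k·ωz)/r = -0.3660/0.05 = -7.3200
ω₃ (RL) = (vx + vy − k·ωz)/r = 0.0660/0.05 = 1.3200
ω₄ (RR) = (vx − vy + k·ωz)/r = 0.6340/0.05 = 12.6800

(21.3200, -7.3200, 1.3200, 12.6800)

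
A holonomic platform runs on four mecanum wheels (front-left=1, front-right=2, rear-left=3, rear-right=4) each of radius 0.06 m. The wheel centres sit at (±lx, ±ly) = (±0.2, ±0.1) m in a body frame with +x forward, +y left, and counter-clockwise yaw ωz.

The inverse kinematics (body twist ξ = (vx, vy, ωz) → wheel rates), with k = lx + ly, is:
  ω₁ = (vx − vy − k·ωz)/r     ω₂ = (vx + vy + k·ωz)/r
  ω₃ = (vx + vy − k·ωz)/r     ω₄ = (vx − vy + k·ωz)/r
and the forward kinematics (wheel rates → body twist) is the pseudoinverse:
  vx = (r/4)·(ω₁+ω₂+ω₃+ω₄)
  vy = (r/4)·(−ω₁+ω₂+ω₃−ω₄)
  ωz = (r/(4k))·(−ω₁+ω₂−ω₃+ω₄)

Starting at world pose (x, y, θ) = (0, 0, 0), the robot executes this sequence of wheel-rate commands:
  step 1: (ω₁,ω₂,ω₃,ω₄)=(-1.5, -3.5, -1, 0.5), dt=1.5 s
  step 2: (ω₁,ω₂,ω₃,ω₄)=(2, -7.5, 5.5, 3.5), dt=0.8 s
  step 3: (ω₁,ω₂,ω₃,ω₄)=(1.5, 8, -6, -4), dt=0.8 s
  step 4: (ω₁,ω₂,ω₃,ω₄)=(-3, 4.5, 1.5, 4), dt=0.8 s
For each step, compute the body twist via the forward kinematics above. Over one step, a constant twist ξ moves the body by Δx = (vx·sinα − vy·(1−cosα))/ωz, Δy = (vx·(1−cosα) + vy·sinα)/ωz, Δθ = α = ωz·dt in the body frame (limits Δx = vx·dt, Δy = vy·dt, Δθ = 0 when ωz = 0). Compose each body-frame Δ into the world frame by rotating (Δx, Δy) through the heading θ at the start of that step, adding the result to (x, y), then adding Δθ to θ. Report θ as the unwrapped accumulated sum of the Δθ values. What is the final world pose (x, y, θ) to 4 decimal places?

(-0.0162, -0.0576, 0.2425)

step 1: ξ=(vx,vy,ωz)=(-0.0825, -0.0525, -0.0250), dt=1.5 → body Δ=(-0.1252, -0.0764, -0.0375) → world pose (-0.1252, -0.0764, -0.0375)
step 2: ξ=(vx,vy,ωz)=(0.0525, -0.1125, -0.5750), dt=0.8 → body Δ=(0.0202, -0.0964, -0.4600) → world pose (-0.1086, -0.1735, -0.4975)
step 3: ξ=(vx,vy,ωz)=(-0.0075, 0.0675, 0.4250), dt=0.8 → body Δ=(-0.0150, 0.0520, 0.3400) → world pose (-0.0970, -0.1206, -0.1575)
step 4: ξ=(vx,vy,ωz)=(0.1050, 0.0750, 0.5000), dt=0.8 → body Δ=(0.0699, 0.0750, 0.4000) → world pose (-0.0162, -0.0576, 0.2425)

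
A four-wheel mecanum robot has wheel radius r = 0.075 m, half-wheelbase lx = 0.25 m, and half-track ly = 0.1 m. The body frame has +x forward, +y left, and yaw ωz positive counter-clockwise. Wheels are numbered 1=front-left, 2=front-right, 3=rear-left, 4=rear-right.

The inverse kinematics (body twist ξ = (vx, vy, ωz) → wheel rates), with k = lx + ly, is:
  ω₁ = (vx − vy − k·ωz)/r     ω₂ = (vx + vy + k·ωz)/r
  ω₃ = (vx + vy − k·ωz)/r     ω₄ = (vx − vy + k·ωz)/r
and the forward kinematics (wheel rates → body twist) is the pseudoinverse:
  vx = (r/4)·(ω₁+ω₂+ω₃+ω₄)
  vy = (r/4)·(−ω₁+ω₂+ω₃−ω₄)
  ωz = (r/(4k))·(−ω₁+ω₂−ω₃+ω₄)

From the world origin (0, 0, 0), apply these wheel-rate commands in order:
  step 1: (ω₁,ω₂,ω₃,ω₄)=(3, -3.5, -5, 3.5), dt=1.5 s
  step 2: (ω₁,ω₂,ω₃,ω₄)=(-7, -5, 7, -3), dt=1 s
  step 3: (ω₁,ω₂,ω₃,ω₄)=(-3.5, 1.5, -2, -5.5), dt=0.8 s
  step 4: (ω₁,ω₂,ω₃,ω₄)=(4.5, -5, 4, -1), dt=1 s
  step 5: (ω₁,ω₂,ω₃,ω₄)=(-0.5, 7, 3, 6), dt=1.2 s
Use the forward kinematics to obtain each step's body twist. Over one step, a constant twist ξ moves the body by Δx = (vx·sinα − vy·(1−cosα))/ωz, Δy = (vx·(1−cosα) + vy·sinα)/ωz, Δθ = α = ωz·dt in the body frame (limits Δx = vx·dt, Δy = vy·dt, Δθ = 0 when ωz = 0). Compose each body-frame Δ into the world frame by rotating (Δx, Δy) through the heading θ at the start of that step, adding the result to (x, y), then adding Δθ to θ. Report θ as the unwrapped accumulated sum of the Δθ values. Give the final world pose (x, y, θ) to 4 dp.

(0.0578, -0.2558, -0.3054)

step 1: ξ=(vx,vy,ωz)=(-0.0375, -0.2812, 0.1071), dt=1.5 → body Δ=(-0.0222, -0.4246, 0.1607) → world pose (-0.0222, -0.4246, 0.1607)
step 2: ξ=(vx,vy,ωz)=(-0.1500, 0.2250, -0.4286), dt=1.0 → body Δ=(-0.0980, 0.2498, -0.4286) → world pose (-0.1589, -0.1936, -0.2679)
step 3: ξ=(vx,vy,ωz)=(-0.1781, 0.1594, 0.0804), dt=0.8 → body Δ=(-0.1465, 0.1228, 0.0643) → world pose (-0.2676, -0.0364, -0.2036)
step 4: ξ=(vx,vy,ωz)=(0.0469, -0.0844, -0.7768), dt=1.0 → body Δ=(0.0111, -0.0935, -0.7768) → world pose (-0.2756, -0.1302, -0.9804)
step 5: ξ=(vx,vy,ωz)=(0.2906, 0.0844, 0.5625), dt=1.2 → body Δ=(0.2900, 0.2070, 0.6750) → world pose (0.0578, -0.2558, -0.3054)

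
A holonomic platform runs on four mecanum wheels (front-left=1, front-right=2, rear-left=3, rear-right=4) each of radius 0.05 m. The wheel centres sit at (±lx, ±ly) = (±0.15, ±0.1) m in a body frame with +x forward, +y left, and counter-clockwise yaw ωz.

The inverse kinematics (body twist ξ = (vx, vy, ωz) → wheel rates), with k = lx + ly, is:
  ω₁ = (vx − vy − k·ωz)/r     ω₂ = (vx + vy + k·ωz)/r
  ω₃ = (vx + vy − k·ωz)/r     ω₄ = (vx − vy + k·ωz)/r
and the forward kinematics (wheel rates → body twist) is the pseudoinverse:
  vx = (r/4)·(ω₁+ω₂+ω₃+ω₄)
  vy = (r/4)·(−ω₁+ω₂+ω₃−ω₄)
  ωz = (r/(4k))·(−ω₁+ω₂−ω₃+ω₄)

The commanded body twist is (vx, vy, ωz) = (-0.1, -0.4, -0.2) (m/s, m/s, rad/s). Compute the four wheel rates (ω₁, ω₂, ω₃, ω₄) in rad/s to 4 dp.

k = lx + ly = 0.15 + 0.1 = 0.2500;  k·ωz = 0.2500·-0.2 = -0.0500
ω₁ (FL) = (vx − vy − k·ωz)/r = 0.3500/0.05 = 7.0000
ω₂ (FR) = (vx + vy + k·ωz)/r = -0.5500/0.05 = -11.0000
ω₃ (RL) = (vx + vy − k·ωz)/r = -0.4500/0.05 = -9.0000
ω₄ (RR) = (vx − vy + k·ωz)/r = 0.2500/0.05 = 5.0000

(7.0000, -11.0000, -9.0000, 5.0000)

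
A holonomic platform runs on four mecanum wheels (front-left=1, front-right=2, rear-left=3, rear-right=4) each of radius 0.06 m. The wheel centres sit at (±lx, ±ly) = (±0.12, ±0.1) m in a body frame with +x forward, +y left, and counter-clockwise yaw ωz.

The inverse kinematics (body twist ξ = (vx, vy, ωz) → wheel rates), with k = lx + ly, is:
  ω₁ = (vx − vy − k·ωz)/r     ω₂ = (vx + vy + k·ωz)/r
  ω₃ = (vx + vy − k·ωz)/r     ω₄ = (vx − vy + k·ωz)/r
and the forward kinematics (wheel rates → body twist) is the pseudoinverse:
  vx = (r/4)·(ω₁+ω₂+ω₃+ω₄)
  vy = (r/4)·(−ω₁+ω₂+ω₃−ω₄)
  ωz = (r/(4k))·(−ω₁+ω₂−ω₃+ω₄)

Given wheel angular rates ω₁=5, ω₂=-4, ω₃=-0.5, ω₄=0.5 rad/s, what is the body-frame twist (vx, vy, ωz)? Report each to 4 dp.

(0.0150, -0.1500, -0.5455)

k = lx + ly = 0.12 + 0.1 = 0.2200
ω₁+ω₂+ω₃+ω₄ = 1.0000  →  vx = (0.06/4)·1.0000 = 0.0150
−ω₁+ω₂+ω₃−ω₄ = -10.0000  →  vy = (0.06/4)·-10.0000 = -0.1500
−ω₁+ω₂−ω₃+ω₄ = -8.0000  →  ωz = (0.06/0.8800)·-8.0000 = -0.5455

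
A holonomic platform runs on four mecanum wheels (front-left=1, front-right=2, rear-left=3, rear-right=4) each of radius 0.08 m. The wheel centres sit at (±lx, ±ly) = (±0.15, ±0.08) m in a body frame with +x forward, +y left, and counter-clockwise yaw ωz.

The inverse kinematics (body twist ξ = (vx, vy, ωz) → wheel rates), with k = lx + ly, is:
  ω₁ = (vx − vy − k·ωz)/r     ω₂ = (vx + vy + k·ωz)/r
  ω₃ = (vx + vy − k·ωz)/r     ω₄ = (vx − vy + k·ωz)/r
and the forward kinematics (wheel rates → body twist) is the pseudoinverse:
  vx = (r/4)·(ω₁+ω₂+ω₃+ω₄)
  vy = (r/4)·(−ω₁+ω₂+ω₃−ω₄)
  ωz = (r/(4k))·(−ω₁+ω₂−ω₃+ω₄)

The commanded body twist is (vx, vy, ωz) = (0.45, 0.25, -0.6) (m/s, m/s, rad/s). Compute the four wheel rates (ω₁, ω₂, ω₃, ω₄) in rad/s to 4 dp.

k = lx + ly = 0.15 + 0.08 = 0.2300;  k·ωz = 0.2300·-0.6 = -0.1380
ω₁ (FL) = (vx − vy − k·ωz)/r = 0.3380/0.08 = 4.2250
ω₂ (FR) = (vx + vy + k·ωz)/r = 0.5620/0.08 = 7.0250
ω₃ (RL) = (vx + vy − k·ωz)/r = 0.8380/0.08 = 10.4750
ω₄ (RR) = (vx − vy + k·ωz)/r = 0.0620/0.08 = 0.7750

(4.2250, 7.0250, 10.4750, 0.7750)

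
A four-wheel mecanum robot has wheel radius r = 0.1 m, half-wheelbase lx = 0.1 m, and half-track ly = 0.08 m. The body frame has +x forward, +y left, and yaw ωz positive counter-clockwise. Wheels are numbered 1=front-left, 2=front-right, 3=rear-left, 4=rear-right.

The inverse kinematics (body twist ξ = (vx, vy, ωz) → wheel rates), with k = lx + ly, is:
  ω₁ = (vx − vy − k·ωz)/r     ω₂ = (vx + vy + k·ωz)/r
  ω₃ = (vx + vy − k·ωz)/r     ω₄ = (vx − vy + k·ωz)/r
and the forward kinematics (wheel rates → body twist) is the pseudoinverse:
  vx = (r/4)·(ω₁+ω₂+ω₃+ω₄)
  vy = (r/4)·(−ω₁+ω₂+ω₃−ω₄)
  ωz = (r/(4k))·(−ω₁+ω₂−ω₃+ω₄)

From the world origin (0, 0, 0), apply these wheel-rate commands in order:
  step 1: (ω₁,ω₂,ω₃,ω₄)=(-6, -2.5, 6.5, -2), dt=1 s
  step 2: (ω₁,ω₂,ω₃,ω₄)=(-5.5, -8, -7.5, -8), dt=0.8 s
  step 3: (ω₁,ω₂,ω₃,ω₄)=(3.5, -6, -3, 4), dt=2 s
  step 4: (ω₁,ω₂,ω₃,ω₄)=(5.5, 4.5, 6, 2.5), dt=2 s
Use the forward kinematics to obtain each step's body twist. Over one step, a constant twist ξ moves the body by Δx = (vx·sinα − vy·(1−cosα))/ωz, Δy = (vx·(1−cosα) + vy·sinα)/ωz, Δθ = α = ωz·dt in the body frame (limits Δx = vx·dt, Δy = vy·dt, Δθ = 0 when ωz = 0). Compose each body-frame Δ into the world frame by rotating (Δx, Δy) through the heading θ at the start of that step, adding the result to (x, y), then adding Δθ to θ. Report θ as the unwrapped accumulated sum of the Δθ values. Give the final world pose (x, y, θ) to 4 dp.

(-1.7292, -0.0632, -2.9722)

step 1: ξ=(vx,vy,ωz)=(-0.1000, 0.3000, -0.6944), dt=1.0 → body Δ=(0.0079, 0.3098, -0.6944) → world pose (0.0079, 0.3098, -0.6944)
step 2: ξ=(vx,vy,ωz)=(-0.7250, -0.0500, -0.4167), dt=0.8 → body Δ=(-0.5759, 0.0565, -0.3333) → world pose (-0.3985, 0.7218, -1.0278)
step 3: ξ=(vx,vy,ωz)=(-0.0375, -0.4125, -0.3472), dt=2.0 → body Δ=(-0.3442, -0.7353, -0.6944) → world pose (-1.2059, 0.6366, -1.7222)
step 4: ξ=(vx,vy,ωz)=(0.4625, 0.0625, -0.6250), dt=2.0 → body Δ=(0.7707, -0.4118, -1.2500) → world pose (-1.7292, -0.0632, -2.9722)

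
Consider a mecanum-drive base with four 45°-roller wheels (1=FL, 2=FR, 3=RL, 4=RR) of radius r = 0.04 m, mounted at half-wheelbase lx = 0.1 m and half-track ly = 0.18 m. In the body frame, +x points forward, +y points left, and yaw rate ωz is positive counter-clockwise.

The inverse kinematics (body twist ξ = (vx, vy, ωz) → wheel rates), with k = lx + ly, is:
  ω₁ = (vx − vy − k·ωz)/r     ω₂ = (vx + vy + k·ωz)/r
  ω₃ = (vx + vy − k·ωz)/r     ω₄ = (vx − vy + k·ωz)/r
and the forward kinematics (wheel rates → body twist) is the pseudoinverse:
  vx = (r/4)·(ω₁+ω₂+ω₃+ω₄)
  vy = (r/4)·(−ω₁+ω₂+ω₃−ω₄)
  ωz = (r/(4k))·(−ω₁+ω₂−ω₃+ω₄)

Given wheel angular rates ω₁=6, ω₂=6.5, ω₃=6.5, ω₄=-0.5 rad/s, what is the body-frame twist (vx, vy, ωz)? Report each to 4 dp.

(0.1850, 0.0750, -0.2321)

k = lx + ly = 0.1 + 0.18 = 0.2800
ω₁+ω₂+ω₃+ω₄ = 18.5000  →  vx = (0.04/4)·18.5000 = 0.1850
−ω₁+ω₂+ω₃−ω₄ = 7.5000  →  vy = (0.04/4)·7.5000 = 0.0750
−ω₁+ω₂−ω₃+ω₄ = -6.5000  →  ωz = (0.04/1.1200)·-6.5000 = -0.2321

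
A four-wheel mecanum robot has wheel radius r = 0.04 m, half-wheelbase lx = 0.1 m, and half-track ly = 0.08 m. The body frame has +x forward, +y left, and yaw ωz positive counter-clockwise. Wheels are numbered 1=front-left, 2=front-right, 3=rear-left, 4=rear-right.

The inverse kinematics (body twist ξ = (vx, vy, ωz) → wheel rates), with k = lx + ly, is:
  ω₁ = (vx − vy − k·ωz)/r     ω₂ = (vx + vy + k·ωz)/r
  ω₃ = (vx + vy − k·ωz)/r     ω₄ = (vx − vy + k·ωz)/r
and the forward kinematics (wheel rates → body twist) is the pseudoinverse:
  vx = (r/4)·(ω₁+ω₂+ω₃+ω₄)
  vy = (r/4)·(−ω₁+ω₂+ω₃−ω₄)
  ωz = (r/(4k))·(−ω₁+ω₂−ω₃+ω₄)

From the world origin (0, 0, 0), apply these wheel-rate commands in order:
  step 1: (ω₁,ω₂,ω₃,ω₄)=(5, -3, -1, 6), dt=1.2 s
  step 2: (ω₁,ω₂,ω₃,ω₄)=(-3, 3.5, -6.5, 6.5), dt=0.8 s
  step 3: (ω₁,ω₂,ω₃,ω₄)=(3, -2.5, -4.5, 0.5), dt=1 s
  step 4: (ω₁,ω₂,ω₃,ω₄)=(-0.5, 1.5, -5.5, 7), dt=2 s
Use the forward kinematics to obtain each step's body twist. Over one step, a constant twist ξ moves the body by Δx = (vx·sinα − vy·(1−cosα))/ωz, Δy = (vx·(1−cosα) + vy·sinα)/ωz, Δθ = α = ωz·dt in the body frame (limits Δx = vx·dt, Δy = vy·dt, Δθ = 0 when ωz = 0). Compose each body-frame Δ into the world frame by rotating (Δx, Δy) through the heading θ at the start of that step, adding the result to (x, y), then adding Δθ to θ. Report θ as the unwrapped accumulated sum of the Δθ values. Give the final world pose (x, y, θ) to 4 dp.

step 1: ξ=(vx,vy,ωz)=(0.0700, -0.1500, -0.0556), dt=1.2 → body Δ=(0.0779, -0.1827, -0.0667) → world pose (0.0779, -0.1827, -0.0667)
step 2: ξ=(vx,vy,ωz)=(0.0050, -0.0650, 1.0833), dt=0.8 → body Δ=(0.0247, -0.0441, 0.8667) → world pose (0.0996, -0.2283, 0.8000)
step 3: ξ=(vx,vy,ωz)=(-0.0350, -0.1050, -0.0278), dt=1.0 → body Δ=(-0.0365, -0.1045, -0.0278) → world pose (0.1492, -0.3273, 0.7722)
step 4: ξ=(vx,vy,ωz)=(0.0250, -0.1050, 0.8056), dt=2.0 → body Δ=(0.1666, -0.0980, 1.6111) → world pose (0.3369, -0.2812, 2.3833)

(0.3369, -0.2812, 2.3833)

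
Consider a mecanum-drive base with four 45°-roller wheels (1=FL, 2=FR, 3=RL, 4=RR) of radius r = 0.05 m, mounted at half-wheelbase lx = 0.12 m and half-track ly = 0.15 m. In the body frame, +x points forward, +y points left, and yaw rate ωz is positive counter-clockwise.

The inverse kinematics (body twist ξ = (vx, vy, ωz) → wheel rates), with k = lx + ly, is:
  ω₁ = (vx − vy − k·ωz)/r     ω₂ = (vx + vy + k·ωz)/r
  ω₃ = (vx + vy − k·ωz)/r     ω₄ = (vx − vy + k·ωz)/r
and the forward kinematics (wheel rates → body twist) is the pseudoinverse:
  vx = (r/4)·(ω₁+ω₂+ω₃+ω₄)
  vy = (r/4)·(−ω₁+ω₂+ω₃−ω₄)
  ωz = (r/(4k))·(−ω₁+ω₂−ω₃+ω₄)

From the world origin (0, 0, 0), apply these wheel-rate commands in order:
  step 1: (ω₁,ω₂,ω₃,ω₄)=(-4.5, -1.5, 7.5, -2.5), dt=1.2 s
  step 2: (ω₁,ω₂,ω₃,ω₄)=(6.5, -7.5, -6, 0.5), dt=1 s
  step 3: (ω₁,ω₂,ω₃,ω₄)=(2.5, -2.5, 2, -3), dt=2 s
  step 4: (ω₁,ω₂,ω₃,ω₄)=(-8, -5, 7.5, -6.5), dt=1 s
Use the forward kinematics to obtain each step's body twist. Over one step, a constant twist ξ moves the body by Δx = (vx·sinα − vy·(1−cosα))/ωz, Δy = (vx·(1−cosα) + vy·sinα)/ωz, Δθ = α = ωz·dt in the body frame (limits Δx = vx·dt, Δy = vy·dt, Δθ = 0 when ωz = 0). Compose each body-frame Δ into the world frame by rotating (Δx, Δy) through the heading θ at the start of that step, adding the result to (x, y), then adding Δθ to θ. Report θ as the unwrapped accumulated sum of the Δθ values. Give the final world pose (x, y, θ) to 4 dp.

step 1: ξ=(vx,vy,ωz)=(-0.0125, 0.1625, -0.3241), dt=1.2 → body Δ=(0.0228, 0.1930, -0.3889) → world pose (0.0228, 0.1930, -0.3889)
step 2: ξ=(vx,vy,ωz)=(-0.0813, -0.2563, -0.3472), dt=1.0 → body Δ=(-0.1237, -0.2372, -0.3472) → world pose (-0.1815, 0.0204, -0.7361)
step 3: ξ=(vx,vy,ωz)=(-0.0125, 0.0000, -0.4630), dt=2.0 → body Δ=(-0.0216, 0.0108, -0.9259) → world pose (-0.1903, 0.0429, -1.6620)
step 4: ξ=(vx,vy,ωz)=(-0.1500, 0.2125, -0.5093), dt=1.0 → body Δ=(-0.0907, 0.2408, -0.5093) → world pose (0.0578, 0.1112, -2.1713)

(0.0578, 0.1112, -2.1713)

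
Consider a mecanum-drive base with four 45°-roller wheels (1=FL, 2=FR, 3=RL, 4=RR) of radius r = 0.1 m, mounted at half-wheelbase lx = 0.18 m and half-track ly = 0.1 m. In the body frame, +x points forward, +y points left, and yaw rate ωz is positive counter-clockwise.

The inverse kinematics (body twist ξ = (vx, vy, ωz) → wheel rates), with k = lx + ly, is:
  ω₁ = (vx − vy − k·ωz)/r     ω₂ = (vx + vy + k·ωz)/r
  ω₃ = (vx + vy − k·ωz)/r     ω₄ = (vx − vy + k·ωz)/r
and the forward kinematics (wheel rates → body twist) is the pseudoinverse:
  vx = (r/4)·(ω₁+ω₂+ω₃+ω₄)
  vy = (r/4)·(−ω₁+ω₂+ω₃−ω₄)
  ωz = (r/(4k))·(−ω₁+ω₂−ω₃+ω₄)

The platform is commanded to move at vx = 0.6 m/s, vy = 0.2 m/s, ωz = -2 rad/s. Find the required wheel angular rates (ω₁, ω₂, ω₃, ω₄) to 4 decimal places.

k = lx + ly = 0.18 + 0.1 = 0.2800;  k·ωz = 0.2800·-2 = -0.5600
ω₁ (FL) = (vx − vy − k·ωz)/r = 0.9600/0.1 = 9.6000
ω₂ (FR) = (vx + vy + k·ωz)/r = 0.2400/0.1 = 2.4000
ω₃ (RL) = (vx + vy − k·ωz)/r = 1.3600/0.1 = 13.6000
ω₄ (RR) = (vx − vy + k·ωz)/r = -0.1600/0.1 = -1.6000

(9.6000, 2.4000, 13.6000, -1.6000)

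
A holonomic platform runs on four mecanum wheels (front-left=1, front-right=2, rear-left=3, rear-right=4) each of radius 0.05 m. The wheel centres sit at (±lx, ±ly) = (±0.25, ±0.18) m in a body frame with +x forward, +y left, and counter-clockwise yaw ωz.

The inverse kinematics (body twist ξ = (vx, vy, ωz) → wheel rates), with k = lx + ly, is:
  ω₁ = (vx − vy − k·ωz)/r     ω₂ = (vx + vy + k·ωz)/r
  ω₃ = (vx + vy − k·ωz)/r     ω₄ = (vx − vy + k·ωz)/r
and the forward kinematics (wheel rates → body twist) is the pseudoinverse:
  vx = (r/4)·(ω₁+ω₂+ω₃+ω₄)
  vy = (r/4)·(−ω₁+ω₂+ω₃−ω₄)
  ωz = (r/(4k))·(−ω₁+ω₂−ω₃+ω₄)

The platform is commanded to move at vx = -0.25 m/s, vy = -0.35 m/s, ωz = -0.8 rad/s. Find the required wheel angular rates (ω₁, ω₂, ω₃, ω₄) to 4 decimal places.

(8.8800, -18.8800, -5.1200, -4.8800)

k = lx + ly = 0.25 + 0.18 = 0.4300;  k·ωz = 0.4300·-0.8 = -0.3440
ω₁ (FL) = (vx − vy − k·ωz)/r = 0.4440/0.05 = 8.8800
ω₂ (FR) = (vx + vy + k·ωz)/r = -0.9440/0.05 = -18.8800
ω₃ (RL) = (vx + vy − k·ωz)/r = -0.2560/0.05 = -5.1200
ω₄ (RR) = (vx − vy + k·ωz)/r = -0.2440/0.05 = -4.8800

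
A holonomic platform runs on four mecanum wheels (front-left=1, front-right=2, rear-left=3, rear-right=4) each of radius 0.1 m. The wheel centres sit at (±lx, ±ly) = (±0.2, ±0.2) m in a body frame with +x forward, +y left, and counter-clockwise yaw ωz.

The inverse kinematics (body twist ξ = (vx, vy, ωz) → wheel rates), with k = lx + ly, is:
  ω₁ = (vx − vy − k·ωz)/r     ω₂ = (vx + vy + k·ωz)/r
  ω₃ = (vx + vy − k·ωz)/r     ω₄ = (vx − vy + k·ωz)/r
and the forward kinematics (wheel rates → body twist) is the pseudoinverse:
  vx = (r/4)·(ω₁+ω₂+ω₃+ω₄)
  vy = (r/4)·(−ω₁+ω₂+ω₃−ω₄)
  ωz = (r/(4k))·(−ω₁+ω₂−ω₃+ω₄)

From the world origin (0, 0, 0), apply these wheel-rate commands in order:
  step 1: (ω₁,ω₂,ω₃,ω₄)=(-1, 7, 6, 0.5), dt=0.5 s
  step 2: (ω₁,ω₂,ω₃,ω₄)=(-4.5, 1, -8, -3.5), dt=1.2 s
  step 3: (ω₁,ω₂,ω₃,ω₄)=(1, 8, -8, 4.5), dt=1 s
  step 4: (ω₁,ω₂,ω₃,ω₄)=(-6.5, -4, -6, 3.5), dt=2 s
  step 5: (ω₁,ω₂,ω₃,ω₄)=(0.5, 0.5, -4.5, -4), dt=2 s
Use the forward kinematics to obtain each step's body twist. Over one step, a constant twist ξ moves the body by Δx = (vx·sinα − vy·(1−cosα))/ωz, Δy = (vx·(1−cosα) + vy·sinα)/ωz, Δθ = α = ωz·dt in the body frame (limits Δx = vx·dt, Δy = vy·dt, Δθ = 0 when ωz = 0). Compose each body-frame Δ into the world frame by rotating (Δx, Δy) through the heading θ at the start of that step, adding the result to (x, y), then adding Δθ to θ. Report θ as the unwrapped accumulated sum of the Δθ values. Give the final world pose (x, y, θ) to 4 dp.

(0.8794, 0.4004, 3.6094)

step 1: ξ=(vx,vy,ωz)=(0.3125, 0.3375, 0.1562), dt=0.5 → body Δ=(0.1495, 0.1747, 0.0781) → world pose (0.1495, 0.1747, 0.0781)
step 2: ξ=(vx,vy,ωz)=(-0.3750, 0.0250, 0.6250), dt=1.2 → body Δ=(-0.4197, -0.1337, 0.7500) → world pose (-0.2585, 0.0086, 0.8281)
step 3: ξ=(vx,vy,ωz)=(0.1375, -0.1375, 1.2188), dt=1.0 → body Δ=(0.1798, -0.0320, 1.2188) → world pose (-0.1133, 0.1194, 2.0469)
step 4: ξ=(vx,vy,ωz)=(-0.3250, -0.1750, 0.7500), dt=2.0 → body Δ=(-0.2154, -0.6354, 1.5000) → world pose (0.5502, 0.2192, 3.5469)
step 5: ξ=(vx,vy,ωz)=(-0.1875, -0.0125, 0.0312), dt=2.0 → body Δ=(-0.3740, -0.0367, 0.0625) → world pose (0.8794, 0.4004, 3.6094)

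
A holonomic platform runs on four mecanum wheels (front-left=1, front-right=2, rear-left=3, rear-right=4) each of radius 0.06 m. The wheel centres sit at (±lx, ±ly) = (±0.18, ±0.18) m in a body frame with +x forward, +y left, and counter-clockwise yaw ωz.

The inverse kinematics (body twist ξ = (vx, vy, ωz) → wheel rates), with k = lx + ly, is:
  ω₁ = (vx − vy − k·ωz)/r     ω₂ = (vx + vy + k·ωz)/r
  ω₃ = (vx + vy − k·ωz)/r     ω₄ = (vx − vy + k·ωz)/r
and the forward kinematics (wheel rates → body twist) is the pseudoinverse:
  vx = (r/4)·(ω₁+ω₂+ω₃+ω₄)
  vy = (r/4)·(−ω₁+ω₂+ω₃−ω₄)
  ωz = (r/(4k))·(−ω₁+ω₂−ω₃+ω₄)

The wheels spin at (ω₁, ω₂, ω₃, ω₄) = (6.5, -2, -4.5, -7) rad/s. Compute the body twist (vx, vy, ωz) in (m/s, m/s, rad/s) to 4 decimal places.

k = lx + ly = 0.18 + 0.18 = 0.3600
ω₁+ω₂+ω₃+ω₄ = -7.0000  →  vx = (0.06/4)·-7.0000 = -0.1050
−ω₁+ω₂+ω₃−ω₄ = -6.0000  →  vy = (0.06/4)·-6.0000 = -0.0900
−ω₁+ω₂−ω₃+ω₄ = -11.0000  →  ωz = (0.06/1.4400)·-11.0000 = -0.4583

(-0.1050, -0.0900, -0.4583)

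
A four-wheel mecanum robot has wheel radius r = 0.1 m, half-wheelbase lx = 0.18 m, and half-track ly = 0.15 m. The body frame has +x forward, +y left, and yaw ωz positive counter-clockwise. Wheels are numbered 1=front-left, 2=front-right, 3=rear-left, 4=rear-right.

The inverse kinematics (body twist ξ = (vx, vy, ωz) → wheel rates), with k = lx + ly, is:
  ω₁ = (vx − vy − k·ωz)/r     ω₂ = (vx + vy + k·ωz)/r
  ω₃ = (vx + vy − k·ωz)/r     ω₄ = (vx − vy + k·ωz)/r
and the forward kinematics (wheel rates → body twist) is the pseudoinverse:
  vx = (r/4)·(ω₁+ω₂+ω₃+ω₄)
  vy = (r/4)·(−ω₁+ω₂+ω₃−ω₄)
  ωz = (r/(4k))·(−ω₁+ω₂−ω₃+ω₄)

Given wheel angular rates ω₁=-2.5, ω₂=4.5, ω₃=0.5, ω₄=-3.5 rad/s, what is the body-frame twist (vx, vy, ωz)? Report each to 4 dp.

(-0.0250, 0.2750, 0.2273)

k = lx + ly = 0.18 + 0.15 = 0.3300
ω₁+ω₂+ω₃+ω₄ = -1.0000  →  vx = (0.1/4)·-1.0000 = -0.0250
−ω₁+ω₂+ω₃−ω₄ = 11.0000  →  vy = (0.1/4)·11.0000 = 0.2750
−ω₁+ω₂−ω₃+ω₄ = 3.0000  →  ωz = (0.1/1.3200)·3.0000 = 0.2273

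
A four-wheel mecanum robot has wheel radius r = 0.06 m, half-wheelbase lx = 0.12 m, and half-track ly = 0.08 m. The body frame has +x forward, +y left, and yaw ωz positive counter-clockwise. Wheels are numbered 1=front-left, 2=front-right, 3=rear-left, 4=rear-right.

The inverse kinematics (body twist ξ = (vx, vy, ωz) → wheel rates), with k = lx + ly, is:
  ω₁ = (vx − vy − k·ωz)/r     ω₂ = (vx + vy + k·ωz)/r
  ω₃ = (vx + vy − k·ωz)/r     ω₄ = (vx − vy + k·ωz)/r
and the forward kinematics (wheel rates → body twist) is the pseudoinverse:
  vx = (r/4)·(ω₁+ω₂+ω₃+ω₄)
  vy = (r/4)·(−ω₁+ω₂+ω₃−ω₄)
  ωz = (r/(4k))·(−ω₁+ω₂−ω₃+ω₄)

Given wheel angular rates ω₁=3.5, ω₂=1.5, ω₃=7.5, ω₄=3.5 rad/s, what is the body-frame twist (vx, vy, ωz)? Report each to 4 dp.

(0.2400, 0.0300, -0.4500)

k = lx + ly = 0.12 + 0.08 = 0.2000
ω₁+ω₂+ω₃+ω₄ = 16.0000  →  vx = (0.06/4)·16.0000 = 0.2400
−ω₁+ω₂+ω₃−ω₄ = 2.0000  →  vy = (0.06/4)·2.0000 = 0.0300
−ω₁+ω₂−ω₃+ω₄ = -6.0000  →  ωz = (0.06/0.8000)·-6.0000 = -0.4500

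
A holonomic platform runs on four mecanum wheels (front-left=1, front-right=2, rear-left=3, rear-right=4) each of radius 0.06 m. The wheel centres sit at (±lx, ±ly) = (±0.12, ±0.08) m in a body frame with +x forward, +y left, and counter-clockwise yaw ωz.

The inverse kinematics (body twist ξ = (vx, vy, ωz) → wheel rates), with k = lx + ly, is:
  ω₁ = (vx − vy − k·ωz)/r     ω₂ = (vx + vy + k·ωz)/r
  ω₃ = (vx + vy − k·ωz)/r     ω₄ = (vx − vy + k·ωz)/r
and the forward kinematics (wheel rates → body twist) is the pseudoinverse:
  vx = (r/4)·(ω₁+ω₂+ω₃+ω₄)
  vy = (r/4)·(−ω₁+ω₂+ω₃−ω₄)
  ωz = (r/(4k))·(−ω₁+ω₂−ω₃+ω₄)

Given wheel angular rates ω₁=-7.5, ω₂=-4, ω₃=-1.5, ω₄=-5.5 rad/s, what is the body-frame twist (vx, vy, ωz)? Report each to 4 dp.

k = lx + ly = 0.12 + 0.08 = 0.2000
ω₁+ω₂+ω₃+ω₄ = -18.5000  →  vx = (0.06/4)·-18.5000 = -0.2775
−ω₁+ω₂+ω₃−ω₄ = 7.5000  →  vy = (0.06/4)·7.5000 = 0.1125
−ω₁+ω₂−ω₃+ω₄ = -0.5000  →  ωz = (0.06/0.8000)·-0.5000 = -0.0375

(-0.2775, 0.1125, -0.0375)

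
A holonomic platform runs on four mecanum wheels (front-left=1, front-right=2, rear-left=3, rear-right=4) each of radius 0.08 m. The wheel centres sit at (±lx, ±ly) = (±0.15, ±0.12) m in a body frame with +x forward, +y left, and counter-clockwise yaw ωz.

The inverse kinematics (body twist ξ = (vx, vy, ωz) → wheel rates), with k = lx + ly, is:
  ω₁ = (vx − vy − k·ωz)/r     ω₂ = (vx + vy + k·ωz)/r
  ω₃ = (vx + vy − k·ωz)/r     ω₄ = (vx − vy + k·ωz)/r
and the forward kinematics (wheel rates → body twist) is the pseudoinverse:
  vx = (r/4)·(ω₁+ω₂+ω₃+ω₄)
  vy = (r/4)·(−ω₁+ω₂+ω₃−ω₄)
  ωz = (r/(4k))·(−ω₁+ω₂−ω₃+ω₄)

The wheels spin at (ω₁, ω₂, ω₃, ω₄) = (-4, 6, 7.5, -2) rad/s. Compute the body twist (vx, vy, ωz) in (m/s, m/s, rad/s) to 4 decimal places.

(0.1500, 0.3900, 0.0370)

k = lx + ly = 0.15 + 0.12 = 0.2700
ω₁+ω₂+ω₃+ω₄ = 7.5000  →  vx = (0.08/4)·7.5000 = 0.1500
−ω₁+ω₂+ω₃−ω₄ = 19.5000  →  vy = (0.08/4)·19.5000 = 0.3900
−ω₁+ω₂−ω₃+ω₄ = 0.5000  →  ωz = (0.08/1.0800)·0.5000 = 0.0370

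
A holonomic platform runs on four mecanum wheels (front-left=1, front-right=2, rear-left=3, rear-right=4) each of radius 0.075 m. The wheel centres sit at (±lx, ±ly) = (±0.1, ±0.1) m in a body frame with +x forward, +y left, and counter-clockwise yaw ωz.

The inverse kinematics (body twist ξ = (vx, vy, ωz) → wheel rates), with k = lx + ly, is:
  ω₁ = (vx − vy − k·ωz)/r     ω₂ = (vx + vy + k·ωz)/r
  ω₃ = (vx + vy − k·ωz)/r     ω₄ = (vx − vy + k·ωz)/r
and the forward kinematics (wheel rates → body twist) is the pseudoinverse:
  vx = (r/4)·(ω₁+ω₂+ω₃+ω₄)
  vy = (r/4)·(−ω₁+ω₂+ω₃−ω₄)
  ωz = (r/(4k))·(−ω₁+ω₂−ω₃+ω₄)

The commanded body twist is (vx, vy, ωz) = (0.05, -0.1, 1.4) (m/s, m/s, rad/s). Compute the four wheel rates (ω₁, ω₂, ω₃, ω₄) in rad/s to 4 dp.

k = lx + ly = 0.1 + 0.1 = 0.2000;  k·ωz = 0.2000·1.4 = 0.2800
ω₁ (FL) = (vx − vy − k·ωz)/r = -0.1300/0.075 = -1.7333
ω₂ (FR) = (vx + vy + k·ωz)/r = 0.2300/0.075 = 3.0667
ω₃ (RL) = (vx + vy − k·ωz)/r = -0.3300/0.075 = -4.4000
ω₄ (RR) = (vx − vy + k·ωz)/r = 0.4300/0.075 = 5.7333

(-1.7333, 3.0667, -4.4000, 5.7333)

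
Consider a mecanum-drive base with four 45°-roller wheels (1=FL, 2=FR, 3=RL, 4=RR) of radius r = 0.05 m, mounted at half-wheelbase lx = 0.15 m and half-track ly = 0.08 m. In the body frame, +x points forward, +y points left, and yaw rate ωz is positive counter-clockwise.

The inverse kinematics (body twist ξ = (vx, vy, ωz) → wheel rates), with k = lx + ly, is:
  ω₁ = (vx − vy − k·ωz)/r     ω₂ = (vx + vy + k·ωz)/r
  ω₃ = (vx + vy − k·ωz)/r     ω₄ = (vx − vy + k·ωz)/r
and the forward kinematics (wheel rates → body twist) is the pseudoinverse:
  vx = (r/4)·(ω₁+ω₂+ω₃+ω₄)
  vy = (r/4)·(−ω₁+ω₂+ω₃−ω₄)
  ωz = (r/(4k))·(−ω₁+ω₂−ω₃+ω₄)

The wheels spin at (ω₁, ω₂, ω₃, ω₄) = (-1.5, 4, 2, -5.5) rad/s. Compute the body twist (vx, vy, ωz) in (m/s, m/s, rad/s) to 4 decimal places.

k = lx + ly = 0.15 + 0.08 = 0.2300
ω₁+ω₂+ω₃+ω₄ = -1.0000  →  vx = (0.05/4)·-1.0000 = -0.0125
−ω₁+ω₂+ω₃−ω₄ = 13.0000  →  vy = (0.05/4)·13.0000 = 0.1625
−ω₁+ω₂−ω₃+ω₄ = -2.0000  →  ωz = (0.05/0.9200)·-2.0000 = -0.1087

(-0.0125, 0.1625, -0.1087)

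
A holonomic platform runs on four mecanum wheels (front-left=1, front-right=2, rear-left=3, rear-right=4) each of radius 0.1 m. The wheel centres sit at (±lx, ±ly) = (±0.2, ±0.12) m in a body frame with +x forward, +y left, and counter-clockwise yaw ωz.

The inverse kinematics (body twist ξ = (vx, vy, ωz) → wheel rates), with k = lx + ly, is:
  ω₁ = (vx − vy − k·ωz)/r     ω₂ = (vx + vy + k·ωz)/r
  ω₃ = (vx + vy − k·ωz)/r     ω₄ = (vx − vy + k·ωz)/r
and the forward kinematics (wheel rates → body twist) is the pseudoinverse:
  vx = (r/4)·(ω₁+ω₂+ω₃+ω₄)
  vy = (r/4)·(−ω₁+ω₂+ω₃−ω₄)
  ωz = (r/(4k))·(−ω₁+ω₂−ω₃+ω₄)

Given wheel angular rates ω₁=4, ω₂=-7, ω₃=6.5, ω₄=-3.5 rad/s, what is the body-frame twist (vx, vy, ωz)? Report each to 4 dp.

k = lx + ly = 0.2 + 0.12 = 0.3200
ω₁+ω₂+ω₃+ω₄ = 0.0000  →  vx = (0.1/4)·0.0000 = 0.0000
−ω₁+ω₂+ω₃−ω₄ = -1.0000  →  vy = (0.1/4)·-1.0000 = -0.0250
−ω₁+ω₂−ω₃+ω₄ = -21.0000  →  ωz = (0.1/1.2800)·-21.0000 = -1.6406

(0.0000, -0.0250, -1.6406)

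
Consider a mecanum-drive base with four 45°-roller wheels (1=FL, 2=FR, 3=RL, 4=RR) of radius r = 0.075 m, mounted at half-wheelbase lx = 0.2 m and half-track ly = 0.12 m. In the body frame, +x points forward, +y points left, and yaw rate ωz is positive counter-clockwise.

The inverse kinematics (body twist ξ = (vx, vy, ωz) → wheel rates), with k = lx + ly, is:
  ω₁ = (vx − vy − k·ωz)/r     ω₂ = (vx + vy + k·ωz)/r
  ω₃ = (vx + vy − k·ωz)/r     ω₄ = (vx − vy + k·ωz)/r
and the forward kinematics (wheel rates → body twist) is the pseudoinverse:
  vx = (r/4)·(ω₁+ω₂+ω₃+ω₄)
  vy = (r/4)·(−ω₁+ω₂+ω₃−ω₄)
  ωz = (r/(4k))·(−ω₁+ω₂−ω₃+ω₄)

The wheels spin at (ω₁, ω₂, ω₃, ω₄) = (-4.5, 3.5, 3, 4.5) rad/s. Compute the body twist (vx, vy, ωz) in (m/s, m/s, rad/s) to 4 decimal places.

(0.1219, 0.1219, 0.5566)

k = lx + ly = 0.2 + 0.12 = 0.3200
ω₁+ω₂+ω₃+ω₄ = 6.5000  →  vx = (0.075/4)·6.5000 = 0.1219
−ω₁+ω₂+ω₃−ω₄ = 6.5000  →  vy = (0.075/4)·6.5000 = 0.1219
−ω₁+ω₂−ω₃+ω₄ = 9.5000  →  ωz = (0.075/1.2800)·9.5000 = 0.5566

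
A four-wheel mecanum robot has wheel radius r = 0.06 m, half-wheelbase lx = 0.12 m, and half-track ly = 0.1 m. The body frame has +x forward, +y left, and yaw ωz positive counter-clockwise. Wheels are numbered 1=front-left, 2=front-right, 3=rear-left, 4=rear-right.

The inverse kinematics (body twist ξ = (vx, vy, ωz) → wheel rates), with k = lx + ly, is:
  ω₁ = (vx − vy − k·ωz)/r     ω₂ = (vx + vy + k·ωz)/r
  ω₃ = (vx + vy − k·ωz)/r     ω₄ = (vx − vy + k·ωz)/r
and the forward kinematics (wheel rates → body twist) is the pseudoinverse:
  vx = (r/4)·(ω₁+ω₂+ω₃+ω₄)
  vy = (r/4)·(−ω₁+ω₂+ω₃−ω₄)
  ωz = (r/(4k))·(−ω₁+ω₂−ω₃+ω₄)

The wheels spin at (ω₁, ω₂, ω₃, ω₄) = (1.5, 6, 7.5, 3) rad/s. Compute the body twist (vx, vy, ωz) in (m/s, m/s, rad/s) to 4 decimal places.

(0.2700, 0.1350, 0.0000)

k = lx + ly = 0.12 + 0.1 = 0.2200
ω₁+ω₂+ω₃+ω₄ = 18.0000  →  vx = (0.06/4)·18.0000 = 0.2700
−ω₁+ω₂+ω₃−ω₄ = 9.0000  →  vy = (0.06/4)·9.0000 = 0.1350
−ω₁+ω₂−ω₃+ω₄ = 0.0000  →  ωz = (0.06/0.8800)·0.0000 = 0.0000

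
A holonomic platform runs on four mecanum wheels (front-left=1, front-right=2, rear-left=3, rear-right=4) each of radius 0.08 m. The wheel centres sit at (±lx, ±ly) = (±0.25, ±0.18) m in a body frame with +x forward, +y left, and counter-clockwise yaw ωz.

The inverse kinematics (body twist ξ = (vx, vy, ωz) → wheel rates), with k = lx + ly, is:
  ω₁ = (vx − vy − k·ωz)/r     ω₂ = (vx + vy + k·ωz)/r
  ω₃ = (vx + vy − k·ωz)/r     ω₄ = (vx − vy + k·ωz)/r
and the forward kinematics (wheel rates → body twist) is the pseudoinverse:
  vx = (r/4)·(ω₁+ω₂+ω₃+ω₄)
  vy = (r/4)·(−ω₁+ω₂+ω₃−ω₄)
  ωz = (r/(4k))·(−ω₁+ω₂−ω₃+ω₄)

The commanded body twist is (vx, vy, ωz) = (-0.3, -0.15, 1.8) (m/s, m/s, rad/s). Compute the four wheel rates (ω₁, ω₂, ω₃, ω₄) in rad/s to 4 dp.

(-11.5500, 4.0500, -15.3000, 7.8000)

k = lx + ly = 0.25 + 0.18 = 0.4300;  k·ωz = 0.4300·1.8 = 0.7740
ω₁ (FL) = (vx − vy − k·ωz)/r = -0.9240/0.08 = -11.5500
ω₂ (FR) = (vx + vy + k·ωz)/r = 0.3240/0.08 = 4.0500
ω₃ (RL) = (vx + vy − k·ωz)/r = -1.2240/0.08 = -15.3000
ω₄ (RR) = (vx − vy + k·ωz)/r = 0.6240/0.08 = 7.8000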